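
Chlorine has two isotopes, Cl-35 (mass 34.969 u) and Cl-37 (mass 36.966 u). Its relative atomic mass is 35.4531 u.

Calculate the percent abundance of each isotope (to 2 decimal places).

Writing the weighted mean with unknown fraction x of Cl-35:
34.969·x + 36.966·(1 − x) = 35.4531
(34.969 − 36.966)·x = 35.4531 − 36.966
x = -1.5129 / -1.997 = 0.75759 → 75.76% Cl-35, 24.24% Cl-37.

Cl-35: 75.76%, Cl-37: 24.24%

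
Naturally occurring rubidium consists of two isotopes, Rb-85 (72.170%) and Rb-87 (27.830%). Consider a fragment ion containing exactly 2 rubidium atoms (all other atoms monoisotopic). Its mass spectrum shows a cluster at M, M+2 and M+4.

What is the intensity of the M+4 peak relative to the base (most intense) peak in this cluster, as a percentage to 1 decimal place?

Term probabilities: M 0.5209, M+2 0.4017, M+4 0.0775. Base peak = M.
P(M) = C(2,0) × 0.72170^2 × 0.27830^0 = 1 × 0.52085089 × 1.0000 = 0.520851 (base)
P(M+4) = C(2,2) × 0.72170^0 × 0.27830^2 = 1 × 1.0000 × 0.07745089 = 0.077451
Relative intensity = 0.077451 / 0.520851 × 100 = 14.9

14.9%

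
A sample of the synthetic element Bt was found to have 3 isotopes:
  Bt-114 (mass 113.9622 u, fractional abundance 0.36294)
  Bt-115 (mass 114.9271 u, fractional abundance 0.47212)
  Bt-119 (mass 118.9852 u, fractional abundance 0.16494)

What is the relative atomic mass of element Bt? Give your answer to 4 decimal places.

Ar = Σ fᵢ·mᵢ = 0.36294 × 113.9622 + 0.47212 × 114.9271 + 0.16494 × 118.9852
= 41.36144 + 54.25938 + 19.62542 = 115.24624 u

115.2462 u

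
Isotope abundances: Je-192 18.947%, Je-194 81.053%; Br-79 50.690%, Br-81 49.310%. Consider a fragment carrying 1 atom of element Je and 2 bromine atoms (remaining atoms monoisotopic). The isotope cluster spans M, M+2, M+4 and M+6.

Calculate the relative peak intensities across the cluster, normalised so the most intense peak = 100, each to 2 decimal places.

10.79 : 67.14 : 100.00 : 43.67

Element Je pattern (n=1): 0.18947 : 0.81053
Bromine pattern (n=2): 0.25694761 : 0.49990478 : 0.24314761
Convolve the two distributions (both contribute in 2-u steps):
  M: 0.18947×0.25694761 = 0.048684
  M+2: 0.18947×0.49990478 + 0.81053×0.25694761 = 0.302981
  M+4: 0.18947×0.24314761 + 0.81053×0.49990478 = 0.451257
  M+6: 0.81053×0.24314761 = 0.197078
Scale to base peak (0.451257) = 100: 10.79 : 67.14 : 100.00 : 43.67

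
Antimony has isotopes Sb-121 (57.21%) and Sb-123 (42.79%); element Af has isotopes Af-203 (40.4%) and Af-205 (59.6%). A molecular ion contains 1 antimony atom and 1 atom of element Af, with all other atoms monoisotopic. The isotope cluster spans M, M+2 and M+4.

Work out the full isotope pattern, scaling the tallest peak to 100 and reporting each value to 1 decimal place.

Antimony pattern (n=1): 0.5721 : 0.4279
Element Af pattern (n=1): 0.4040 : 0.5960
Convolve the two distributions (both contribute in 2-u steps):
  M: 0.5721×0.4040 = 0.231128
  M+2: 0.5721×0.5960 + 0.4279×0.4040 = 0.513843
  M+4: 0.4279×0.5960 = 0.255028
Scale to base peak (0.513843) = 100: 45.0 : 100.0 : 49.6

45.0 : 100.0 : 49.6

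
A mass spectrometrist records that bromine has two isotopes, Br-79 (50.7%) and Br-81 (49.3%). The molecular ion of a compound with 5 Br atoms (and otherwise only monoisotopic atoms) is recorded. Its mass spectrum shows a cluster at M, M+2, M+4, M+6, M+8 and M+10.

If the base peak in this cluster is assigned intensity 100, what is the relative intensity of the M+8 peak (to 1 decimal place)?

47.3

(0.507 + 0.493)^5 gives M 0.0335, M+2 0.1629, M+4 0.3168, M+6 0.3080, M+8 0.1497, M+10 0.0291; the largest is M+4.
P(M+4) = C(5,2) × 0.507^3 × 0.493^2 = 10 × 0.13032384 × 0.243049 = 0.316751 (base)
P(M+8) = C(5,4) × 0.507^1 × 0.493^4 = 5 × 0.5070 × 0.05907282 = 0.149750
Relative intensity = 0.149750 / 0.316751 × 100 = 47.3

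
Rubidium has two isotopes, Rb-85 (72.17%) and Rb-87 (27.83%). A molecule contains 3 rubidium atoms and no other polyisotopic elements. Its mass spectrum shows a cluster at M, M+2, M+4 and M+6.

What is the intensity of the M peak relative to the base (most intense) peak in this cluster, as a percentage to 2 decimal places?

86.44%

(0.7217 + 0.2783)^3 gives M 0.3759, M+2 0.4349, M+4 0.1677, M+6 0.0216; the largest is M+2.
P(M+2) = C(3,1) × 0.7217^2 × 0.2783^1 = 3 × 0.52085089 × 0.2783 = 0.434858 (base)
P(M) = C(3,0) × 0.7217^3 × 0.2783^0 = 1 × 0.37589809 × 1.0000 = 0.375898
Relative intensity = 0.375898 / 0.434858 × 100 = 86.44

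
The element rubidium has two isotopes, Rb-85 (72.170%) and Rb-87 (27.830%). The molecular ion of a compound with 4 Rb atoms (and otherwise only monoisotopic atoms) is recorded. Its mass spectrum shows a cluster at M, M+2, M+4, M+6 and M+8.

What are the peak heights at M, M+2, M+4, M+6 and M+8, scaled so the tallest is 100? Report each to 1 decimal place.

The 4 Rb atoms are independent, so intensities follow the terms of (0.72170 + 0.27830)^4.
P(M) = 0.72170^4 = 0.271286
P(M+2) = 4 × 0.72170^3 × 0.27830^1 = 0.418450
P(M+4) = 6 × 0.72170^2 × 0.27830^2 = 0.242042
P(M+6) = 4 × 0.72170^1 × 0.27830^3 = 0.062224
P(M+8) = 0.27830^4 = 0.005999
The M+2 peak is largest (0.418450); scaling to 100 gives 64.8 : 100.0 : 57.8 : 14.9 : 1.4.

64.8 : 100.0 : 57.8 : 14.9 : 1.4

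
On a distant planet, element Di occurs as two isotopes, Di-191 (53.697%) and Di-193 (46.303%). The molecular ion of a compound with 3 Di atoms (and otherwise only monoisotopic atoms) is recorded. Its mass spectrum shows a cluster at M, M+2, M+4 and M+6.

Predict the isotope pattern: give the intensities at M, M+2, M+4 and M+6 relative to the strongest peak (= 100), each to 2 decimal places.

Expanding (0.53697 + 0.46303)^3:
P(M) = 0.53697^3 = 0.154828
P(M+2) = 3 × 0.53697^2 × 0.46303^1 = 0.400526
P(M+4) = 3 × 0.53697^1 × 0.46303^2 = 0.345374
P(M+6) = 0.46303^3 = 0.099272
The M+2 peak is largest (0.400526); scaling to 100 gives 38.66 : 100.00 : 86.23 : 24.79.

38.66 : 100.00 : 86.23 : 24.79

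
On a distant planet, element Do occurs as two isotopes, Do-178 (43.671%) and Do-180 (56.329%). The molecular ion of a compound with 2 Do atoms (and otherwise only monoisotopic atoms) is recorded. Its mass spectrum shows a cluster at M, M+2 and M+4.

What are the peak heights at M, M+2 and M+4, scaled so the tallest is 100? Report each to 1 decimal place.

Each Do atom is independently Do-178 (p = 0.43671) or Do-180 (q = 0.56329); the cluster is the binomial expansion (p + q)^2.
P(M) = 0.43671^2 = 0.190716
P(M+2) = 2 × 0.43671^1 × 0.56329^1 = 0.491989
P(M+4) = 0.56329^2 = 0.317296
The M+2 peak is largest (0.491989); scaling to 100 gives 38.8 : 100.0 : 64.5.

38.8 : 100.0 : 64.5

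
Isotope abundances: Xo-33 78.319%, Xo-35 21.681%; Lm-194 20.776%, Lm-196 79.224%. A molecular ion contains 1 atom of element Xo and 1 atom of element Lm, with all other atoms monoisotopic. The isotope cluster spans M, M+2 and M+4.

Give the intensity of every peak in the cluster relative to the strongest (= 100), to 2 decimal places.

Element Xo pattern (n=1): 0.78319 : 0.21681
Element Lm pattern (n=1): 0.20776 : 0.79224
Convolve the two distributions (both contribute in 2-u steps):
  M: 0.78319×0.20776 = 0.162716
  M+2: 0.78319×0.79224 + 0.21681×0.20776 = 0.665519
  M+4: 0.21681×0.79224 = 0.171766
Scale to base peak (0.665519) = 100: 24.45 : 100.00 : 25.81

24.45 : 100.00 : 25.81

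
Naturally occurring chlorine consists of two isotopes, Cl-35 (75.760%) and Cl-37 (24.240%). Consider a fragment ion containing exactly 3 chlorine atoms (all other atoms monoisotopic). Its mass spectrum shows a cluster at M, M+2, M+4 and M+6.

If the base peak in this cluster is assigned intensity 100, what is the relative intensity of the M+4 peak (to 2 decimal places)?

30.71

Binomial terms of (0.75760 + 0.24240)^3: M 0.4348, M+2 0.4174, M+4 0.1335, M+6 0.0142 → M is the base peak.
P(M) = C(3,0) × 0.75760^3 × 0.24240^0 = 1 × 0.4348304 × 1.0000 = 0.434830 (base)
P(M+4) = C(3,2) × 0.75760^1 × 0.24240^2 = 3 × 0.7576 × 0.05875776 = 0.133545
Relative intensity = 0.133545 / 0.434830 × 100 = 30.71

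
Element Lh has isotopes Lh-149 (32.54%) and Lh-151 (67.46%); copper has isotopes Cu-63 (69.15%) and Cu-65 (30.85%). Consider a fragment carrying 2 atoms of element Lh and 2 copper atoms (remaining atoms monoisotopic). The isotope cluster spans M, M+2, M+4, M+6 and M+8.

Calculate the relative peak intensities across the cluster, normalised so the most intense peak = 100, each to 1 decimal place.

12.2 : 61.5 : 100.0 : 56.9 : 10.4

Element Lh pattern (n=2): 0.10588516 : 0.43902968 : 0.45508516
Copper pattern (n=2): 0.47817225 : 0.4266555 : 0.09517225
Convolve the two distributions (both contribute in 2-u steps):
  M: 0.10588516×0.47817225 = 0.050631
  M+2: 0.10588516×0.4266555 + 0.43902968×0.47817225 = 0.255108
  M+4: 0.10588516×0.09517225 + 0.43902968×0.4266555 + 0.45508516×0.47817225 = 0.415001
  M+6: 0.43902968×0.09517225 + 0.45508516×0.4266555 = 0.235948
  M+8: 0.45508516×0.09517225 = 0.043311
Scale to base peak (0.415001) = 100: 12.2 : 61.5 : 100.0 : 56.9 : 10.4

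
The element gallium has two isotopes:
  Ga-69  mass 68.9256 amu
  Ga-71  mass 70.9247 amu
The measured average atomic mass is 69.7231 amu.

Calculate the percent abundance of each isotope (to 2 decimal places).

Ga-69: 60.11%, Ga-71: 39.89%

Writing the weighted mean with unknown fraction x of Ga-69:
68.9256·x + 70.9247·(1 − x) = 69.7231
(68.9256 − 70.9247)·x = 69.7231 − 70.9247
x = -1.2016 / -1.9991 = 0.60107 → 60.11% Ga-69, 39.89% Ga-71.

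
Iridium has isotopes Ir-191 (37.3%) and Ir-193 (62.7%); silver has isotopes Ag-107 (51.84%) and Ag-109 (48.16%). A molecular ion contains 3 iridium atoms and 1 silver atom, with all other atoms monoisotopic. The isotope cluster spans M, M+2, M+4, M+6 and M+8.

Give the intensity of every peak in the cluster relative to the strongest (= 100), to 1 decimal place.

Iridium pattern (n=3): 0.05189512 : 0.26170165 : 0.43991135 : 0.24649188
Silver pattern (n=1): 0.5184 : 0.4816
Convolve the two distributions (both contribute in 2-u steps):
  M: 0.05189512×0.5184 = 0.026902
  M+2: 0.05189512×0.4816 + 0.26170165×0.5184 = 0.160659
  M+4: 0.26170165×0.4816 + 0.43991135×0.5184 = 0.354086
  M+6: 0.43991135×0.4816 + 0.24649188×0.5184 = 0.339643
  M+8: 0.24649188×0.4816 = 0.118710
Scale to base peak (0.354086) = 100: 7.6 : 45.4 : 100.0 : 95.9 : 33.5

7.6 : 45.4 : 100.0 : 95.9 : 33.5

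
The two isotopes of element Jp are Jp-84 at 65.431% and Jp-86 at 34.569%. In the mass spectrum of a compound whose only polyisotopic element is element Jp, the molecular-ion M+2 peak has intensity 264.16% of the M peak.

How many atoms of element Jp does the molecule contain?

With n Jp atoms, P(M+2)/P(M) = C(n,1)·p^(n−1)q / p^n = n·q/p = n · 0.34569/0.65431.
n = 2.6416 × 0.65431/0.34569 = 5.00 ≈ 5

5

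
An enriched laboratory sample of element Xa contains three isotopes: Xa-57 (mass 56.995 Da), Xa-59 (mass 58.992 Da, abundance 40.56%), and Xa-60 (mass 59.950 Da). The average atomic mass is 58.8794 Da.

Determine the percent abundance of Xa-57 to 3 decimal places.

The remaining 59.44% is split between Xa-57 (fraction x) and Xa-60 (fraction 0.5944 − x).
Substituting: 56.995x + 59.950(0.5944 − x) = 34.9522448
(56.995 − 59.950)x = -0.6820352  ⇒  x = 0.23081, y = 0.36359
Xa-57: 23.081%, Xa-60: 36.359%.

23.081%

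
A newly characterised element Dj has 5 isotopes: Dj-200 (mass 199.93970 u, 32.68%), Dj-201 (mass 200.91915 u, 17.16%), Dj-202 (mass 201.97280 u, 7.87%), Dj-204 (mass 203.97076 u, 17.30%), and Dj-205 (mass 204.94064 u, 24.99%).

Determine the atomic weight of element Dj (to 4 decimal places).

202.2149 u

Weight each isotope mass by its fractional abundance: 0.3268 × 199.93970 + 0.1716 × 200.91915 + 0.0787 × 201.97280 + 0.1730 × 203.97076 + 0.2499 × 204.94064
= 65.340294 + 34.477726 + 15.895259 + 35.286941 + 51.214666 = 202.214886 u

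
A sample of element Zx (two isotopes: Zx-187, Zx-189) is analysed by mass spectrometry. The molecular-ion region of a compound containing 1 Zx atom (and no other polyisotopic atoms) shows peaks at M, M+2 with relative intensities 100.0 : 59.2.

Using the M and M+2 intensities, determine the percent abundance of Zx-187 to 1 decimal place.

Write p for the Zx-187 fraction. I(M+2)/I(M) = [C(1,1)·p^0·(1−p)] / p^1 = 1·(1−p)/p = 59.2/100.0 = 0.5920
(1−p)/p = 0.5920/1 = 0.5920  ⇒  p = 1/(1 + 0.5920) = 0.6281
Zx-187: 62.8%, Zx-189: 37.2%.

62.8%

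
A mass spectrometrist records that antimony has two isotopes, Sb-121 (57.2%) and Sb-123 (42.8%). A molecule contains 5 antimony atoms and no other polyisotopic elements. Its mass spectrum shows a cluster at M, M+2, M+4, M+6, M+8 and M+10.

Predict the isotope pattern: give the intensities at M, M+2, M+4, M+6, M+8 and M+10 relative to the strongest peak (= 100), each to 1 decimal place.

Expanding (0.572 + 0.428)^5:
P(M) = 0.572^5 = 0.061232
P(M+2) = 5 × 0.572^4 × 0.428^1 = 0.229086
P(M+4) = 10 × 0.572^3 × 0.428^2 = 0.342827
P(M+6) = 10 × 0.572^2 × 0.428^3 = 0.256521
P(M+8) = 5 × 0.572^1 × 0.428^4 = 0.095971
P(M+10) = 0.428^5 = 0.014362
The M+4 peak is largest (0.342827); scaling to 100 gives 17.9 : 66.8 : 100.0 : 74.8 : 28.0 : 4.2.

17.9 : 66.8 : 100.0 : 74.8 : 28.0 : 4.2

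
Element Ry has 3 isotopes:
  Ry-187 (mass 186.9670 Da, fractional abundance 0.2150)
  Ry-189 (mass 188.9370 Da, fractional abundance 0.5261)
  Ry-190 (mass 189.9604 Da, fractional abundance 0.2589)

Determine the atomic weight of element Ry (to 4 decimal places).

Ar = Σ fᵢ·mᵢ = 0.2150 × 186.9670 + 0.5261 × 188.9370 + 0.2589 × 189.9604
= 40.19791 + 99.39976 + 49.18075 = 188.77842 Da

188.7784 Da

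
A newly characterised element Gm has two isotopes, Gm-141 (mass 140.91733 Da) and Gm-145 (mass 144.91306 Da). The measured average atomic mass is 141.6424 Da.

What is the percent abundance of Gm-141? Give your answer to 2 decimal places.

81.85%

Let x be the fractional abundance of Gm-141; then Gm-145 has abundance 1 − x.
140.91733·x + 144.91306·(1 − x) = 141.6424
(140.91733 − 144.91306)·x = 141.6424 − 144.91306
x = -3.27066 / -3.99573 = 0.81854 → 81.85% Gm-141, 18.15% Gm-145.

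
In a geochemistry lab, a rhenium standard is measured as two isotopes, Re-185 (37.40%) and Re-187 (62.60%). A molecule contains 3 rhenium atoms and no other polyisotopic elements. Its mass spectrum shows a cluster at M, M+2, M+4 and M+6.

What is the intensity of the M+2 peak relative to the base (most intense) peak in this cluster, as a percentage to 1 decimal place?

(0.3740 + 0.6260)^3 gives M 0.0523, M+2 0.2627, M+4 0.4397, M+6 0.2453; the largest is M+4.
P(M+4) = C(3,2) × 0.3740^1 × 0.6260^2 = 3 × 0.3740 × 0.391876 = 0.439685 (base)
P(M+2) = C(3,1) × 0.3740^2 × 0.6260^1 = 3 × 0.139876 × 0.6260 = 0.262687
Relative intensity = 0.262687 / 0.439685 × 100 = 59.7

59.7%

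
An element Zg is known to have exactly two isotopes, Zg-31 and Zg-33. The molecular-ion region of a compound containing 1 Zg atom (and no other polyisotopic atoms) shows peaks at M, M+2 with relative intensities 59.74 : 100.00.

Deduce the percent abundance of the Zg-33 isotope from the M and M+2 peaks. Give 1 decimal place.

Write p for the Zg-31 fraction. I(M+2)/I(M) = [C(1,1)·p^0·(1−p)] / p^1 = 1·(1−p)/p = 100.00/59.74 = 1.6739
(1−p)/p = 1.6739/1 = 1.6739  ⇒  p = 1/(1 + 1.6739) = 0.3740
Zg-31: 37.4%, Zg-33: 62.6%.

62.6%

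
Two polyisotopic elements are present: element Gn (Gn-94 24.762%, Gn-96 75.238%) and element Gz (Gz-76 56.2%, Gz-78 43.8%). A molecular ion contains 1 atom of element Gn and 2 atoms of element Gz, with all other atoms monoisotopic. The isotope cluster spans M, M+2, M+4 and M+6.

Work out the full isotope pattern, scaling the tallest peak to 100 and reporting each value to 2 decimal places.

18.71 : 86.03 : 100.00 : 34.54

Element Gn pattern (n=1): 0.24762 : 0.75238
Element Gz pattern (n=2): 0.315844 : 0.492312 : 0.191844
Convolve the two distributions (both contribute in 2-u steps):
  M: 0.24762×0.315844 = 0.078209
  M+2: 0.24762×0.492312 + 0.75238×0.315844 = 0.359541
  M+4: 0.24762×0.191844 + 0.75238×0.492312 = 0.417910
  M+6: 0.75238×0.191844 = 0.144340
Scale to base peak (0.417910) = 100: 18.71 : 86.03 : 100.00 : 34.54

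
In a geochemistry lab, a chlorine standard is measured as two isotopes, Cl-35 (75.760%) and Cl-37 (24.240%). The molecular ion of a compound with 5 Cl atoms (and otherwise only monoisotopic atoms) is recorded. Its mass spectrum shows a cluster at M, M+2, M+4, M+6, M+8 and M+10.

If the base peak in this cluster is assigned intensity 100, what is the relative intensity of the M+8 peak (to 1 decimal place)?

Term probabilities: M 0.2496, M+2 0.3993, M+4 0.2555, M+6 0.0817, M+8 0.0131, M+10 0.0008. Base peak = M+2.
P(M+2) = C(5,1) × 0.75760^4 × 0.24240^1 = 5 × 0.32942751 × 0.2424 = 0.399266 (base)
P(M+8) = C(5,4) × 0.75760^1 × 0.24240^4 = 5 × 0.7576 × 0.00345247 = 0.013078
Relative intensity = 0.013078 / 0.399266 × 100 = 3.3

3.3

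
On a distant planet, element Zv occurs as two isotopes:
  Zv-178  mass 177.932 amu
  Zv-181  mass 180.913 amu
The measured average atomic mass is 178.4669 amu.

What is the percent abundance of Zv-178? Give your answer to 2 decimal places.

With x = fraction of Zv-178 (so Zv-181 is 1 − x):
177.932·x + 180.913·(1 − x) = 178.4669
(177.932 − 180.913)·x = 178.4669 − 180.913
x = -2.4461 / -2.981 = 0.82056 → 82.06% Zv-178, 17.94% Zv-181.

82.06%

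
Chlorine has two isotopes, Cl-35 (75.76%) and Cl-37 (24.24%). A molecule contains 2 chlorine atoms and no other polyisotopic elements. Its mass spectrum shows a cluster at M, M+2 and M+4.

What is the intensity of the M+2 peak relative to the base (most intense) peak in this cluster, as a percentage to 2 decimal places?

Binomial terms of (0.7576 + 0.2424)^2: M 0.5740, M+2 0.3673, M+4 0.0588 → M is the base peak.
P(M) = C(2,0) × 0.7576^2 × 0.2424^0 = 1 × 0.57395776 × 1.0000 = 0.573958 (base)
P(M+2) = C(2,1) × 0.7576^1 × 0.2424^1 = 2 × 0.7576 × 0.2424 = 0.367284
Relative intensity = 0.367284 / 0.573958 × 100 = 63.99

63.99%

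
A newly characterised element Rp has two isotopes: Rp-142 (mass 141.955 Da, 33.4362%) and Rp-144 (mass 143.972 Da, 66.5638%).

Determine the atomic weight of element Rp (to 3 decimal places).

Ar = Σ fᵢ·mᵢ = 0.334362 × 141.955 + 0.665638 × 143.972
= 47.4644 + 95.8332 = 143.2976 Da

143.298 Da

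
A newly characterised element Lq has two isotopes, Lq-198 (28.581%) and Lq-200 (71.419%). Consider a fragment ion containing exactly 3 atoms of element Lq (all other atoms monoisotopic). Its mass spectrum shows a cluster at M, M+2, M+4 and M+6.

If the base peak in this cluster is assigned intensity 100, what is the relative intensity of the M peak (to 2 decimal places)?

5.34

Binomial terms of (0.28581 + 0.71419)^3: M 0.0233, M+2 0.1750, M+4 0.4373, M+6 0.3643 → M+4 is the base peak.
P(M+4) = C(3,2) × 0.28581^1 × 0.71419^2 = 3 × 0.28581 × 0.51006736 = 0.437347 (base)
P(M) = C(3,0) × 0.28581^3 × 0.71419^0 = 1 × 0.02334706 × 1.0000 = 0.023347
Relative intensity = 0.023347 / 0.437347 × 100 = 5.34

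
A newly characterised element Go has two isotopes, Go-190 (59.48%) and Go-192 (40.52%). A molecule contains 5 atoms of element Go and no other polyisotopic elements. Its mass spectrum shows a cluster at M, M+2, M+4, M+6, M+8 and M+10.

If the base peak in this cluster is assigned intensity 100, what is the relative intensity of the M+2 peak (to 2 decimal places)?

Term probabilities: M 0.0744, M+2 0.2536, M+4 0.3455, M+6 0.2354, M+8 0.0802, M+10 0.0109. Base peak = M+4.
P(M+4) = C(5,2) × 0.5948^3 × 0.4052^2 = 10 × 0.21043253 × 0.16418704 = 0.345503 (base)
P(M+2) = C(5,1) × 0.5948^4 × 0.4052^1 = 5 × 0.12516527 × 0.4052 = 0.253585
Relative intensity = 0.253585 / 0.345503 × 100 = 73.40

73.40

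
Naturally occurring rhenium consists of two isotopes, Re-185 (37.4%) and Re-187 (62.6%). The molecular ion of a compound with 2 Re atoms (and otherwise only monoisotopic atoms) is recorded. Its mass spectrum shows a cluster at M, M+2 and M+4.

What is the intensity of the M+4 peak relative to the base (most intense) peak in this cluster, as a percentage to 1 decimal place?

(0.374 + 0.626)^2 gives M 0.1399, M+2 0.4682, M+4 0.3919; the largest is M+2.
P(M+2) = C(2,1) × 0.374^1 × 0.626^1 = 2 × 0.3740 × 0.6260 = 0.468248 (base)
P(M+4) = C(2,2) × 0.374^0 × 0.626^2 = 1 × 1.0000 × 0.391876 = 0.391876
Relative intensity = 0.391876 / 0.468248 × 100 = 83.7

83.7%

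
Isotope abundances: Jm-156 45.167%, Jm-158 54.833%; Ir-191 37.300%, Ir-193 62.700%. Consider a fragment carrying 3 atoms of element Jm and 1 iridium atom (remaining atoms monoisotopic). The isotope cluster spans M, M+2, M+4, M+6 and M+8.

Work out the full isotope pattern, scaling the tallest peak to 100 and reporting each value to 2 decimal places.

9.48 : 50.49 : 100.00 : 87.46 : 28.53

Element Jm pattern (n=3): 0.09214329 : 0.33558748 : 0.40740515 : 0.16486407
Iridium pattern (n=1): 0.3730 : 0.6270
Convolve the two distributions (both contribute in 2-u steps):
  M: 0.09214329×0.3730 = 0.034369
  M+2: 0.09214329×0.6270 + 0.33558748×0.3730 = 0.182948
  M+4: 0.33558748×0.6270 + 0.40740515×0.3730 = 0.362375
  M+6: 0.40740515×0.6270 + 0.16486407×0.3730 = 0.316937
  M+8: 0.16486407×0.6270 = 0.103370
Scale to base peak (0.362375) = 100: 9.48 : 50.49 : 100.00 : 87.46 : 28.53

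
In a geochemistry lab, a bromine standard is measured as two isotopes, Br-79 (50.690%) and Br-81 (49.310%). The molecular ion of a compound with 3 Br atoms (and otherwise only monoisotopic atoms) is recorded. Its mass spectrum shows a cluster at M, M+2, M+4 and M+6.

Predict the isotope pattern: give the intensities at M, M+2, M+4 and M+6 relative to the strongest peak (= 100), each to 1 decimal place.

Each Br atom is independently Br-79 (p = 0.50690) or Br-81 (q = 0.49310); the cluster is the binomial expansion (p + q)^3.
P(M) = 0.50690^3 = 0.130247
P(M+2) = 3 × 0.50690^2 × 0.49310^1 = 0.380103
P(M+4) = 3 × 0.50690^1 × 0.49310^2 = 0.369755
P(M+6) = 0.49310^3 = 0.119896
The M+2 peak is largest (0.380103); scaling to 100 gives 34.3 : 100.0 : 97.3 : 31.5.

34.3 : 100.0 : 97.3 : 31.5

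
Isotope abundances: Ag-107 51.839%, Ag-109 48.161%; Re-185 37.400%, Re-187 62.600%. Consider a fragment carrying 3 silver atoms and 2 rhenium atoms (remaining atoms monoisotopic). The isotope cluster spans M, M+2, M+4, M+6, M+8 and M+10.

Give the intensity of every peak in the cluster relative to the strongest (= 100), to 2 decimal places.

Silver pattern (n=3): 0.13930601 : 0.38826655 : 0.36071887 : 0.11170857
Rhenium pattern (n=2): 0.139876 : 0.468248 : 0.391876
Convolve the two distributions (both contribute in 2-u steps):
  M: 0.13930601×0.139876 = 0.019486
  M+2: 0.13930601×0.468248 + 0.38826655×0.139876 = 0.119539
  M+4: 0.13930601×0.391876 + 0.38826655×0.468248 + 0.36071887×0.139876 = 0.286852
  M+6: 0.38826655×0.391876 + 0.36071887×0.468248 + 0.11170857×0.139876 = 0.336684
  M+8: 0.36071887×0.391876 + 0.11170857×0.468248 = 0.193664
  M+10: 0.11170857×0.391876 = 0.043776
Scale to base peak (0.336684) = 100: 5.79 : 35.50 : 85.20 : 100.00 : 57.52 : 13.00

5.79 : 35.50 : 85.20 : 100.00 : 57.52 : 13.00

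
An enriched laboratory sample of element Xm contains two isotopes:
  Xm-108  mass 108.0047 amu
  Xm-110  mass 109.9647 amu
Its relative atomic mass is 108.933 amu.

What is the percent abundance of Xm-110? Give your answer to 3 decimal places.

47.362%

Let x be the fractional abundance of Xm-108; then Xm-110 has abundance 1 − x.
108.0047·x + 109.9647·(1 − x) = 108.933
(108.0047 − 109.9647)·x = 108.933 − 109.9647
x = -1.0317 / -1.9600 = 0.52638 → 52.638% Xm-108, 47.362% Xm-110.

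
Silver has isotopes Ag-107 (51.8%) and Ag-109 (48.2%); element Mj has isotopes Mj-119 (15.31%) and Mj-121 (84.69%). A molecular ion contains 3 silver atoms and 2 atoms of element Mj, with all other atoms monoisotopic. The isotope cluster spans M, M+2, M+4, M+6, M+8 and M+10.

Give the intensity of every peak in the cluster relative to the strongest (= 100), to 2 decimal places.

Silver pattern (n=3): 0.13899183 : 0.3879965 : 0.3610315 : 0.11198017
Element Mj pattern (n=2): 0.02343961 : 0.25932078 : 0.71723961
Convolve the two distributions (both contribute in 2-u steps):
  M: 0.13899183×0.02343961 = 0.003258
  M+2: 0.13899183×0.25932078 + 0.3879965×0.02343961 = 0.045138
  M+4: 0.13899183×0.71723961 + 0.3879965×0.25932078 + 0.3610315×0.02343961 = 0.208768
  M+6: 0.3879965×0.71723961 + 0.3610315×0.25932078 + 0.11198017×0.02343961 = 0.374534
  M+8: 0.3610315×0.71723961 + 0.11198017×0.25932078 = 0.287985
  M+10: 0.11198017×0.71723961 = 0.080317
Scale to base peak (0.374534) = 100: 0.87 : 12.05 : 55.74 : 100.00 : 76.89 : 21.44

0.87 : 12.05 : 55.74 : 100.00 : 76.89 : 21.44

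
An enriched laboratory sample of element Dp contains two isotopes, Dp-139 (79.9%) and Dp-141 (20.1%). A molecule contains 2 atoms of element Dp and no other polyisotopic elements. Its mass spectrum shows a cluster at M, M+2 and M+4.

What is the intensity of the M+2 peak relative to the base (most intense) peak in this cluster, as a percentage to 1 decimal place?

Term probabilities: M 0.6384, M+2 0.3212, M+4 0.0404. Base peak = M.
P(M) = C(2,0) × 0.799^2 × 0.201^0 = 1 × 0.638401 × 1.0000 = 0.638401 (base)
P(M+2) = C(2,1) × 0.799^1 × 0.201^1 = 2 × 0.7990 × 0.2010 = 0.321198
Relative intensity = 0.321198 / 0.638401 × 100 = 50.3

50.3%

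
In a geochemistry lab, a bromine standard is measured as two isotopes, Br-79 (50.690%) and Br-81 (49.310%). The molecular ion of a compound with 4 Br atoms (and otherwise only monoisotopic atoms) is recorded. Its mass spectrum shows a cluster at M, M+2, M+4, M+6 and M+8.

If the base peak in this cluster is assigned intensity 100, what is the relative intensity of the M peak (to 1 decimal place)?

Binomial terms of (0.50690 + 0.49310)^4: M 0.0660, M+2 0.2569, M+4 0.3749, M+6 0.2431, M+8 0.0591 → M+4 is the base peak.
P(M+4) = C(4,2) × 0.50690^2 × 0.49310^2 = 6 × 0.25694761 × 0.24314761 = 0.374857 (base)
P(M) = C(4,0) × 0.50690^4 × 0.49310^0 = 1 × 0.06602207 × 1.0000 = 0.066022
Relative intensity = 0.066022 / 0.374857 × 100 = 17.6

17.6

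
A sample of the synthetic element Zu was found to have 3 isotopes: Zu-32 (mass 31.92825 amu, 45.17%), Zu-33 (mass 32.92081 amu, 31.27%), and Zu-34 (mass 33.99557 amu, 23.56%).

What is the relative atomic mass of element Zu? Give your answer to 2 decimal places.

32.73 amu

The abundance-weighted mean is 0.4517 × 31.92825 + 0.3127 × 32.92081 + 0.2356 × 33.99557
= 14.421991 + 10.294337 + 8.009356 = 32.725684 amu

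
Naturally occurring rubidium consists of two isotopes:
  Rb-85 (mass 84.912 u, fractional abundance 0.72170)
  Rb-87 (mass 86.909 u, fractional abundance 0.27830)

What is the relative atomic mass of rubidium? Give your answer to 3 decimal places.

85.468 u

Weight each isotope mass by its fractional abundance: 0.72170 × 84.912 + 0.27830 × 86.909
= 61.2810 + 24.1868 = 85.4678 u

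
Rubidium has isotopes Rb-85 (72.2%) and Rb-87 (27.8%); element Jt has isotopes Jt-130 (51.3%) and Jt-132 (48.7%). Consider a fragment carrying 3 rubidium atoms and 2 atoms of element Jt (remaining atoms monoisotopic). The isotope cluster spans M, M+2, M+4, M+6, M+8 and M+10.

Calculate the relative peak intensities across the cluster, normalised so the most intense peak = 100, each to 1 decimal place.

Rubidium pattern (n=3): 0.37636705 : 0.43475086 : 0.16739714 : 0.02148495
Element Jt pattern (n=2): 0.263169 : 0.499662 : 0.237169
Convolve the two distributions (both contribute in 2-u steps):
  M: 0.37636705×0.263169 = 0.099048
  M+2: 0.37636705×0.499662 + 0.43475086×0.263169 = 0.302469
  M+4: 0.37636705×0.237169 + 0.43475086×0.499662 + 0.16739714×0.263169 = 0.350545
  M+6: 0.43475086×0.237169 + 0.16739714×0.499662 + 0.02148495×0.263169 = 0.192406
  M+8: 0.16739714×0.237169 + 0.02148495×0.499662 = 0.050437
  M+10: 0.02148495×0.237169 = 0.005096
Scale to base peak (0.350545) = 100: 28.3 : 86.3 : 100.0 : 54.9 : 14.4 : 1.5

28.3 : 86.3 : 100.0 : 54.9 : 14.4 : 1.5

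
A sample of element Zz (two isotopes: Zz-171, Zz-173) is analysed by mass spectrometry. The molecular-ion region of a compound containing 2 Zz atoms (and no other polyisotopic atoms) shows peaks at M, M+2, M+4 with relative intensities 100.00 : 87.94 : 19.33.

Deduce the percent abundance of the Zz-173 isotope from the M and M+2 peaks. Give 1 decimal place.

30.5%

Let p = fractional abundance of Zz-171. I(M+2)/I(M) = [C(2,1)·p^1·(1−p)] / p^2 = 2·(1−p)/p = 87.94/100.00 = 0.8794
(1−p)/p = 0.8794/2 = 0.4397  ⇒  p = 1/(1 + 0.4397) = 0.6946
Zz-171: 69.5%, Zz-173: 30.5%.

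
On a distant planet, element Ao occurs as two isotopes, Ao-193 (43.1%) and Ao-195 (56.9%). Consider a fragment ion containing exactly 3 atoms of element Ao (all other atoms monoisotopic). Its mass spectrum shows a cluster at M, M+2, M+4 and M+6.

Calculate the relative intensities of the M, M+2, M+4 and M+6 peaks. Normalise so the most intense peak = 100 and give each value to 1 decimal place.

Each Ao atom is independently Ao-193 (p = 0.431) or Ao-195 (q = 0.569); the cluster is the binomial expansion (p + q)^3.
P(M) = 0.431^3 = 0.080063
P(M+2) = 3 × 0.431^2 × 0.569^1 = 0.317094
P(M+4) = 3 × 0.431^1 × 0.569^2 = 0.418623
P(M+6) = 0.569^3 = 0.184220
The M+4 peak is largest (0.418623); scaling to 100 gives 19.1 : 75.7 : 100.0 : 44.0.

19.1 : 75.7 : 100.0 : 44.0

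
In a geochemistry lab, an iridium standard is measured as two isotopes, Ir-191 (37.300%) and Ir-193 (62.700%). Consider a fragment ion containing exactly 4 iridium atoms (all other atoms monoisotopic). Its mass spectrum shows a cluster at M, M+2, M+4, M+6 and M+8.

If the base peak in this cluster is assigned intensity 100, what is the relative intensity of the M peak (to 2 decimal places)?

5.26

Binomial terms of (0.37300 + 0.62700)^4: M 0.0194, M+2 0.1302, M+4 0.3282, M+6 0.3678, M+8 0.1546 → M+6 is the base peak.
P(M+6) = C(4,3) × 0.37300^1 × 0.62700^3 = 4 × 0.3730 × 0.24649188 = 0.367766 (base)
P(M) = C(4,0) × 0.37300^4 × 0.62700^0 = 1 × 0.01935688 × 1.0000 = 0.019357
Relative intensity = 0.019357 / 0.367766 × 100 = 5.26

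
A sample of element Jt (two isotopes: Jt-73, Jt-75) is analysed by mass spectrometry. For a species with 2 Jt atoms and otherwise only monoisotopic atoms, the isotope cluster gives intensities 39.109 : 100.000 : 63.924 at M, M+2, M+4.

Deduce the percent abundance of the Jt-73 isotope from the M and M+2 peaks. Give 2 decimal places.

If p is the fraction of Jt that is Jt-73, then I(M+2)/I(M) = [C(2,1)·p^1·(1−p)] / p^2 = 2·(1−p)/p = 100.000/39.109 = 2.5570
(1−p)/p = 2.5570/2 = 1.2785  ⇒  p = 1/(1 + 1.2785) = 0.4389
Jt-73: 43.89%, Jt-75: 56.11%.

43.89%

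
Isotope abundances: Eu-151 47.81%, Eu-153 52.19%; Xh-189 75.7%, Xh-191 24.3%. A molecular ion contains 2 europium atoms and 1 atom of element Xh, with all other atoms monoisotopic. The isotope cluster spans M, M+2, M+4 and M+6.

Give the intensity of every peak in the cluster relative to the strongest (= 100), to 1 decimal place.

39.9 : 100.0 : 75.6 : 15.3

Europium pattern (n=2): 0.22857961 : 0.49904078 : 0.27237961
Element Xh pattern (n=1): 0.7570 : 0.2430
Convolve the two distributions (both contribute in 2-u steps):
  M: 0.22857961×0.7570 = 0.173035
  M+2: 0.22857961×0.2430 + 0.49904078×0.7570 = 0.433319
  M+4: 0.49904078×0.2430 + 0.27237961×0.7570 = 0.327458
  M+6: 0.27237961×0.2430 = 0.066188
Scale to base peak (0.433319) = 100: 39.9 : 100.0 : 75.6 : 15.3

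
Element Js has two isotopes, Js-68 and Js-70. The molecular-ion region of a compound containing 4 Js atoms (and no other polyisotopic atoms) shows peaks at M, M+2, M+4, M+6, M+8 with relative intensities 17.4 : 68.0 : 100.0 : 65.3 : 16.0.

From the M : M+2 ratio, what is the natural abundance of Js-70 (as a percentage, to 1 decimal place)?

If p is the fraction of Js that is Js-68, then I(M+2)/I(M) = [C(4,1)·p^3·(1−p)] / p^4 = 4·(1−p)/p = 68.0/17.4 = 3.9080
(1−p)/p = 3.9080/4 = 0.9770  ⇒  p = 1/(1 + 0.9770) = 0.5058
Js-68: 50.6%, Js-70: 49.4%.

49.4%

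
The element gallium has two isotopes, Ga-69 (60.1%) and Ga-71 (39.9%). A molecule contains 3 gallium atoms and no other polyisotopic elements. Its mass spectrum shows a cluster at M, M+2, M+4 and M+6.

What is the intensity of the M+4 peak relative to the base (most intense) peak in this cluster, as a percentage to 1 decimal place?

Binomial terms of (0.601 + 0.399)^3: M 0.2171, M+2 0.4324, M+4 0.2870, M+6 0.0635 → M+2 is the base peak.
P(M+2) = C(3,1) × 0.601^2 × 0.399^1 = 3 × 0.361201 × 0.3990 = 0.432358 (base)
P(M+4) = C(3,2) × 0.601^1 × 0.399^2 = 3 × 0.6010 × 0.159201 = 0.287039
Relative intensity = 0.287039 / 0.432358 × 100 = 66.4

66.4%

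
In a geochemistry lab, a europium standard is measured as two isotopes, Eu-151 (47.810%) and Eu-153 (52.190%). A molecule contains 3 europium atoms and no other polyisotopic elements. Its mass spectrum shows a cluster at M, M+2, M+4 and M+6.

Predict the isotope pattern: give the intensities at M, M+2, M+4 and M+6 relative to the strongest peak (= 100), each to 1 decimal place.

28.0 : 91.6 : 100.0 : 36.4

The 3 Eu atoms are independent, so intensities follow the terms of (0.47810 + 0.52190)^3.
P(M) = 0.47810^3 = 0.109284
P(M+2) = 3 × 0.47810^2 × 0.52190^1 = 0.357887
P(M+4) = 3 × 0.47810^1 × 0.52190^2 = 0.390674
P(M+6) = 0.52190^3 = 0.142155
The M+4 peak is largest (0.390674); scaling to 100 gives 28.0 : 91.6 : 100.0 : 36.4.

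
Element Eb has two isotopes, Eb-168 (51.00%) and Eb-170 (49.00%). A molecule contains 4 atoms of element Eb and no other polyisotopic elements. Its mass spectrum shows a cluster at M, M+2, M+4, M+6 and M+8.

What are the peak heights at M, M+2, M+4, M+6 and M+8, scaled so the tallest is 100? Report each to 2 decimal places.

Each Eb atom is independently Eb-168 (p = 0.5100) or Eb-170 (q = 0.4900); the cluster is the binomial expansion (p + q)^4.
P(M) = 0.5100^4 = 0.067652
P(M+2) = 4 × 0.5100^3 × 0.4900^1 = 0.259996
P(M+4) = 6 × 0.5100^2 × 0.4900^2 = 0.374700
P(M+6) = 4 × 0.5100^1 × 0.4900^3 = 0.240004
P(M+8) = 0.4900^4 = 0.057648
The M+4 peak is largest (0.374700); scaling to 100 gives 18.05 : 69.39 : 100.00 : 64.05 : 15.39.

18.05 : 69.39 : 100.00 : 64.05 : 15.39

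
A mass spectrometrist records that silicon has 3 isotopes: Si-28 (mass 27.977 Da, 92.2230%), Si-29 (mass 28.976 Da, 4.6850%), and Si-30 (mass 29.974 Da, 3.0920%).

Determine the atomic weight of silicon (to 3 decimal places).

28.086 Da

Ar = Σ fᵢ·mᵢ = 0.922230 × 27.977 + 0.046850 × 28.976 + 0.030920 × 29.974
= 25.8012 + 1.3575 + 0.9268 = 28.0855 Da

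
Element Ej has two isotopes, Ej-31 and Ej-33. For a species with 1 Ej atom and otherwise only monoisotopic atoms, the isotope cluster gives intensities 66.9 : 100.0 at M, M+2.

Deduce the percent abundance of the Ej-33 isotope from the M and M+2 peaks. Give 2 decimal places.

Write p for the Ej-31 fraction. I(M+2)/I(M) = [C(1,1)·p^0·(1−p)] / p^1 = 1·(1−p)/p = 100.0/66.9 = 1.4948
(1−p)/p = 1.4948/1 = 1.4948  ⇒  p = 1/(1 + 1.4948) = 0.4008
Ej-31: 40.08%, Ej-33: 59.92%.

59.92%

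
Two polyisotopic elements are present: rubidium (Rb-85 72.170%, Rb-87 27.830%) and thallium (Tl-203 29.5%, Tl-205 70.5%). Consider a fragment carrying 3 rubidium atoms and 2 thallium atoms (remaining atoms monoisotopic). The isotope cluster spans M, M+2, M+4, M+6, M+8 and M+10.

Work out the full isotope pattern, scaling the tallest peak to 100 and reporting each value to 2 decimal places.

8.56 : 50.80 : 100.00 : 75.27 : 24.15 : 2.80

Rubidium pattern (n=3): 0.37589809 : 0.43485841 : 0.16768892 : 0.02155458
Thallium pattern (n=2): 0.087025 : 0.41595 : 0.497025
Convolve the two distributions (both contribute in 2-u steps):
  M: 0.37589809×0.087025 = 0.032713
  M+2: 0.37589809×0.41595 + 0.43485841×0.087025 = 0.194198
  M+4: 0.37589809×0.497025 + 0.43485841×0.41595 + 0.16768892×0.087025 = 0.382303
  M+6: 0.43485841×0.497025 + 0.16768892×0.41595 + 0.02155458×0.087025 = 0.287761
  M+8: 0.16768892×0.497025 + 0.02155458×0.41595 = 0.092311
  M+10: 0.02155458×0.497025 = 0.010713
Scale to base peak (0.382303) = 100: 8.56 : 50.80 : 100.00 : 75.27 : 24.15 : 2.80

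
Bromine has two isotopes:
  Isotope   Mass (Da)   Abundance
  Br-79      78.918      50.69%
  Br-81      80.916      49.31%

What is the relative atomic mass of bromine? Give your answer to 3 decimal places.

Weight each isotope mass by its fractional abundance: 0.5069 × 78.918 + 0.4931 × 80.916
= 40.0035 + 39.8997 = 79.9032 Da

79.903 Da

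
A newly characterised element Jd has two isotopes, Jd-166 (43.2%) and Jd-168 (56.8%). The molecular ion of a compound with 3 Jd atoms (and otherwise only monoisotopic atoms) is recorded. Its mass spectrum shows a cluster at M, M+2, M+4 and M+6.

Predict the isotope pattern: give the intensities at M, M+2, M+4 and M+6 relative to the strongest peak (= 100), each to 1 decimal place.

19.3 : 76.1 : 100.0 : 43.8

Expanding (0.432 + 0.568)^3:
P(M) = 0.432^3 = 0.080622
P(M+2) = 3 × 0.432^2 × 0.568^1 = 0.318007
P(M+4) = 3 × 0.432^1 × 0.568^2 = 0.418121
P(M+6) = 0.568^3 = 0.183250
The M+4 peak is largest (0.418121); scaling to 100 gives 19.3 : 76.1 : 100.0 : 43.8.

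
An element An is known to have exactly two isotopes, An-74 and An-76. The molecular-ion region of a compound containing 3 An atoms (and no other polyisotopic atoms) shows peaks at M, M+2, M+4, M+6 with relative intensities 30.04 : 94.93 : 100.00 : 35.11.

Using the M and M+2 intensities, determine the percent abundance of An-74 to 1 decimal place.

48.7%

Write p for the An-74 fraction. I(M+2)/I(M) = [C(3,1)·p^2·(1−p)] / p^3 = 3·(1−p)/p = 94.93/30.04 = 3.1601
(1−p)/p = 3.1601/3 = 1.0534  ⇒  p = 1/(1 + 1.0534) = 0.4870
An-74: 48.7%, An-76: 51.3%.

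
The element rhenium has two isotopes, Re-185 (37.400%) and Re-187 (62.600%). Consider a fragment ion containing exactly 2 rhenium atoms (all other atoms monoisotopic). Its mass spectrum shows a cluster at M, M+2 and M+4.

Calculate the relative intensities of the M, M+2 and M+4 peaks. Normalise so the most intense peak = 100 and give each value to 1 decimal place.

The 2 Re atoms are independent, so intensities follow the terms of (0.37400 + 0.62600)^2.
P(M) = 0.37400^2 = 0.139876
P(M+2) = 2 × 0.37400^1 × 0.62600^1 = 0.468248
P(M+4) = 0.62600^2 = 0.391876
The M+2 peak is largest (0.468248); scaling to 100 gives 29.9 : 100.0 : 83.7.

29.9 : 100.0 : 83.7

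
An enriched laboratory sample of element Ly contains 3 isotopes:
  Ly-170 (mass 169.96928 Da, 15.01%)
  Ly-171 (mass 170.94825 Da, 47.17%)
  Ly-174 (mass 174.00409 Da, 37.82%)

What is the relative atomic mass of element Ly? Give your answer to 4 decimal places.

The abundance-weighted mean is 0.1501 × 169.96928 + 0.4717 × 170.94825 + 0.3782 × 174.00409
= 25.512389 + 80.636290 + 65.808347 = 171.957026 Da

171.9570 Da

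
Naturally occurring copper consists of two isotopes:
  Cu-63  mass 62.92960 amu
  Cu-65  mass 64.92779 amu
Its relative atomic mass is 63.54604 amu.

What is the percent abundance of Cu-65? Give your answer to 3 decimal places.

With x = fraction of Cu-63 (so Cu-65 is 1 − x):
62.92960·x + 64.92779·(1 − x) = 63.54604
(62.92960 − 64.92779)·x = 63.54604 − 64.92779
x = -1.38175 / -1.99819 = 0.69150 → 69.150% Cu-63, 30.850% Cu-65.

30.850%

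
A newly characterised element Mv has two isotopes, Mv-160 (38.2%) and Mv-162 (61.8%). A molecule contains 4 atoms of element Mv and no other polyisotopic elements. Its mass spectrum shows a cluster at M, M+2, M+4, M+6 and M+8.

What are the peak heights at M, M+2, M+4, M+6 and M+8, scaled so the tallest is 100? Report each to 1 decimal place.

Each Mv atom is independently Mv-160 (p = 0.382) or Mv-162 (q = 0.618); the cluster is the binomial expansion (p + q)^4.
P(M) = 0.382^4 = 0.021294
P(M+2) = 4 × 0.382^3 × 0.618^1 = 0.137797
P(M+4) = 6 × 0.382^2 × 0.618^2 = 0.334391
P(M+6) = 4 × 0.382^1 × 0.618^3 = 0.360652
P(M+8) = 0.618^4 = 0.145866
The M+6 peak is largest (0.360652); scaling to 100 gives 5.9 : 38.2 : 92.7 : 100.0 : 40.4.

5.9 : 38.2 : 92.7 : 100.0 : 40.4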